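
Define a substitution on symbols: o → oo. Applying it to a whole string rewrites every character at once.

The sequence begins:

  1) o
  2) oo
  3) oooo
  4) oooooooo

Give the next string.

oooooooooooooooo

Rewriting each symbol of oooooooo: o→oo, o→oo, o→oo, o→oo, o→oo, o→oo, o→oo, o→oo, which concatenates to oo oo oo oo oo oo oo oo.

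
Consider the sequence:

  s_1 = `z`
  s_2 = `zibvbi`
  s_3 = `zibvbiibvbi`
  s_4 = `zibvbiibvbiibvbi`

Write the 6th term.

zibvbiibvbiibvbiibvbiibvbi

Each term is the previous one with ibvbi appended.
From zibvbiibvbiibvbi, 2 further steps: zibvbiibvbiibvbi → zibvbiibvbiibvbiibvbi → (answer).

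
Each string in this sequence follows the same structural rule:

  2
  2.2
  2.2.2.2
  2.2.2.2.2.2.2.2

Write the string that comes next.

Every step duplicates the string with '.' between the halves.
Doubling 2.2.2.2.2.2.2.2 with '.' between the halves:

2.2.2.2.2.2.2.2.2.2.2.2.2.2.2.2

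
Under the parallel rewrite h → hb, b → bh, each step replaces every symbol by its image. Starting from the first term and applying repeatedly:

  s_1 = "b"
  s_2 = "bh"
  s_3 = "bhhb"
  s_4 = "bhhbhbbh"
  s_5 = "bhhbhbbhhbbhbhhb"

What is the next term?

Applying the rule to each of the 16 symbols of bhhbhbbhhbbhbhhb gives the pieces bh hb hb bh hb bh bh hb hb bh bh hb bh hb hb bh, which concatenate to the answer.

bhhbhbbhhbbhbhhbhbbhbhhbbhhbhbbh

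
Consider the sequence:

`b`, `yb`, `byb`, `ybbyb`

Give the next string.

bybybbyb

From term 3 onward, concatenate the second-to-last term with the last: b·yb = byb, yb·byb = ybbyb, …
So term 5 is byb·ybbyb.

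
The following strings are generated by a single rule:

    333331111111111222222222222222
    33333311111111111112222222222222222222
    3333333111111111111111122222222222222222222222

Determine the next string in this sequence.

333333331111111111111111111222222222222222222222222222

Each string has the form 3^{n+2} 1^{3n+1} 2^{4n+3}, where the shown terms are n = 3, 4, 5.
Setting n = 6 gives 8, 19, 27 characters in each block.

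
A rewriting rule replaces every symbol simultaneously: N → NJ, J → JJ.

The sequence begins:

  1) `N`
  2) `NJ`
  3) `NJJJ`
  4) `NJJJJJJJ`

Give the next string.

Expanding NJJJJJJJ: N→NJ, J→JJ, J→JJ, J→JJ, J→JJ, J→JJ, J→JJ, J→JJ. Concatenated: NJ JJ JJ JJ JJ JJ JJ JJ.

NJJJJJJJJJJJJJJJ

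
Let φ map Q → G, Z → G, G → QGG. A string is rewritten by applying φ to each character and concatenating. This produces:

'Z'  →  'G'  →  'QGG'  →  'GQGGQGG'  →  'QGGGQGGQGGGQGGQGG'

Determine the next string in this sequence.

φ(QGGGQGGQGGGQGGQGG) expands symbol-by-symbol to G QGG QGG QGG G QGG QGG G QGG QGG QGG G QGG QGG G QGG QGG; joining the 17 pieces gives the next term.

GQGGQGGQGGGQGGQGGGQGGQGGQGGGQGGQGGGQGGQGG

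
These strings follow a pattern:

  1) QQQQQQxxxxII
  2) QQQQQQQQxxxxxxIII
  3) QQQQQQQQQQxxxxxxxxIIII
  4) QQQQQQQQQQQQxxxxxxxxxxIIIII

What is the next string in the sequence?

Each string has the form Q^{2n} x^{2n-2} I^{n-1}, where the shown terms are n = 3, 4, 5, 6.
For the next term, n = 7, so the run lengths are 14, 12, 6.

QQQQQQQQQQQQQQxxxxxxxxxxxxIIIIII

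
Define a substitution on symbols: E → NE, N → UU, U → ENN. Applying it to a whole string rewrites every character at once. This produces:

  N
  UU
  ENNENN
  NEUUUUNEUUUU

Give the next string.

UUNEENNENNENNENNUUNEENNENNENNENN

Rewriting each symbol of NEUUUUNEUUUU: N→UU, E→NE, U→ENN, U→ENN, U→ENN, U→ENN, N→UU, E→NE, U→ENN, U→ENN, U→ENN, U→ENN, which concatenates to UU NE ENN ENN ENN ENN UU NE ENN ENN ENN ENN.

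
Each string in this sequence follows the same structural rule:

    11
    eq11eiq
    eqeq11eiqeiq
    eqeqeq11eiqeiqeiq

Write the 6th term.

Each term wraps the previous one in eq on the left and eiq on the right.
From eqeqeq11eiqeiqeiq, 2 further steps: eqeqeq11eiqeiqeiq → eqeqeqeq11eiqeiqeiqeiq → (answer).

eqeqeqeqeq11eiqeiqeiqeiqeiq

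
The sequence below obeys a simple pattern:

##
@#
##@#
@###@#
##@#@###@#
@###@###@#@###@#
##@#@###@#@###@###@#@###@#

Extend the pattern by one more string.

@###@###@#@###@###@#@###@#@###@###@#@###@#

From term 3 onward, concatenate the second-to-last term with the last: ##·@# = ##@#, @#·##@# = @###@#, …
So term 8 is @###@###@#@###@#·##@#@###@#@###@###@#@###@#.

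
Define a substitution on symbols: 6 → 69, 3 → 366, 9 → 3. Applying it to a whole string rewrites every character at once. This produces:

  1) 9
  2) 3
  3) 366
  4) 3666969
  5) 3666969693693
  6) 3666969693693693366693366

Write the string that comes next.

366696969369369336669336669336636669696933663666969

Applying the rule to each of the 25 symbols of 3666969693693693366693366 gives the pieces 366 69 69 69 3 69 3 69 3 366 69 3 366 69 3 366 366 69 69 69 3 366 366 69 69, which concatenate to the answer.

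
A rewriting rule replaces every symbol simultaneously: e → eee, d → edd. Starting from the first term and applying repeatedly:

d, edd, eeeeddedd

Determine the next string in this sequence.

Apply φ to eeeeddedd symbol by symbol: e→eee, e→eee, e→eee, e→eee, d→edd, d→edd, e→eee, d→edd, d→edd; joined: eee eee eee eee edd edd eee edd edd.

eeeeeeeeeeeeeddeddeeeeddedd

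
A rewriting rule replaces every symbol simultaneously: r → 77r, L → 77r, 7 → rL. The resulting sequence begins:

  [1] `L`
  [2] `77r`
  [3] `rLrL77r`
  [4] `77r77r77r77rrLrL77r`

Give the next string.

Rewriting the 19 symbols of 77r77r77r77rrLrL77r one by one yields rL rL 77r rL rL 77r rL rL 77r rL rL 77r 77r 77r 77r 77r rL rL 77r; concatenated:

rLrL77rrLrL77rrLrL77rrLrL77r77r77r77r77rrLrL77r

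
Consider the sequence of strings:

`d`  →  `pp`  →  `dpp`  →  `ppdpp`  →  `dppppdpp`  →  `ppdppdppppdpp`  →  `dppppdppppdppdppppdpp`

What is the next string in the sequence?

ppdppdppppdppdppppdppppdppdppppdpp

Each term (from the third on) is the two preceding terms concatenated in order: term 3 = d·pp = dpp.
So term 8 is ppdppdppppdpp·dppppdppppdppdppppdpp.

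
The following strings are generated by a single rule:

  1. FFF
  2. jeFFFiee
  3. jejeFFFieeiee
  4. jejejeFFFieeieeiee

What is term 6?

jejejejejeFFFieeieeieeieeiee

Every step adds je to the front and iee to the end of the previous string.
From jejejeFFFieeieeiee, 2 further steps: jejejeFFFieeieeiee → jejejejeFFFieeieeieeiee → (answer).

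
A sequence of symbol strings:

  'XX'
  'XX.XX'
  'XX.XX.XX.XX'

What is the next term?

Every step duplicates the string with '.' between the halves.
Doubling XX.XX.XX.XX with '.' between the halves:

XX.XX.XX.XX.XX.XX.XX.XX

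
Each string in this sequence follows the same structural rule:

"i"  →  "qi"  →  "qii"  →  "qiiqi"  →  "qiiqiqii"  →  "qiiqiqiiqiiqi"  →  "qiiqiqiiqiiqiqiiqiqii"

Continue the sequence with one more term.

Each term (from the third on) is the previous term followed by the one before it: term 3 = qi·i = qii.
Continuing: qiiqiqiiqiiqiqiiqiqii · qiiqiqiiqiiqi gives term 8.

qiiqiqiiqiiqiqiiqiqiiqiiqiqiiqiiqi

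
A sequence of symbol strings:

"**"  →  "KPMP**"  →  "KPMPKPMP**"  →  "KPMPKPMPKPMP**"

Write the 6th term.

The strings grow by a fixed prefix KPMP each time.
From KPMPKPMPKPMP**, 2 further steps: KPMPKPMPKPMP** → KPMPKPMPKPMPKPMP** → (answer).

KPMPKPMPKPMPKPMPKPMP**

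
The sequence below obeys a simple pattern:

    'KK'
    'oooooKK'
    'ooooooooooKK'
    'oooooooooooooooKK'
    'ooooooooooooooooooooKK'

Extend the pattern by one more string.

The strings grow by a fixed prefix ooooo each time.
One more step from ooooooooooooooooooooKK gives the answer.

oooooooooooooooooooooooooKK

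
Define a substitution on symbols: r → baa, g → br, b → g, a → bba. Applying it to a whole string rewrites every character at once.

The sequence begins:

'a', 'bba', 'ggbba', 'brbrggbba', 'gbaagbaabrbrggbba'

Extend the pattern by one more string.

Rewriting the 17 symbols of gbaagbaabrbrggbba one by one yields br g bba bba br g bba bba g baa g baa br br g g bba; concatenated:

brgbbabbabrgbbabbagbaagbaabrbrggbba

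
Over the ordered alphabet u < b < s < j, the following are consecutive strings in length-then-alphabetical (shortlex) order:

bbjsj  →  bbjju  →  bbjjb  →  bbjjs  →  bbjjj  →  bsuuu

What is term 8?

bsuus

Advancing 2 positions from bsuuu through bsuuu → bsuub reaches term 8.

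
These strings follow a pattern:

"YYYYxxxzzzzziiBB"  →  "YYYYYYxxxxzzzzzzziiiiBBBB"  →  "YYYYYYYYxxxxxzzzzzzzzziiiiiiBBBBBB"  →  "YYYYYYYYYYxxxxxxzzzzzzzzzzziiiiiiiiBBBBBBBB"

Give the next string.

Each string has the form Y^{2n+2} x^{n+2} z^{2n+3} i^{2n} B^{2n} (n = 1, 2, …).
Setting n = 5 gives 12, 7, 13, 10, 10 characters in each block.

YYYYYYYYYYYYxxxxxxxzzzzzzzzzzzzziiiiiiiiiiBBBBBBBBBB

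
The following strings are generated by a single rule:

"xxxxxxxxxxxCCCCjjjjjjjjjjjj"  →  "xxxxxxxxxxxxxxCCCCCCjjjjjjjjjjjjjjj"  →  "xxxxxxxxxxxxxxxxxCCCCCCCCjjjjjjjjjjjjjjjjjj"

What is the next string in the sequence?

Each string has the form x^{3n+2} C^{2n-2} j^{3n+3}, where the shown terms are n = 3, 4, 5.
For the next term, n = 6, so the run lengths are 20, 10, 21.

xxxxxxxxxxxxxxxxxxxxCCCCCCCCCCjjjjjjjjjjjjjjjjjjjjj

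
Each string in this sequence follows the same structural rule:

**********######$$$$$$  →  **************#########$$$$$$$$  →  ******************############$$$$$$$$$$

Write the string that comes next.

Reading off run lengths: * runs 10, 14, 18; # runs 6, 9, 12; $ runs 6, 8, 10 — each is linear in n, where the shown terms are n = 2, 3, 4.
Setting n = 5 gives 22, 15, 12 characters in each block.

**********************###############$$$$$$$$$$$$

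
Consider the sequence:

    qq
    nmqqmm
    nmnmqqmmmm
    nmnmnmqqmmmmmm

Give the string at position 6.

nmnmnmnmnmqqmmmmmmmmmm

Every step adds nm to the front and mm to the end of the previous string.
From nmnmnmqqmmmmmm, 2 further steps: nmnmnmqqmmmmmm → nmnmnmnmqqmmmmmmmm → (answer).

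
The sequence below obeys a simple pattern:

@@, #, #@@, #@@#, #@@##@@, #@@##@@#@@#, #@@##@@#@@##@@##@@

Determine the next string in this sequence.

#@@##@@#@@##@@##@@#@@##@@#@@#

From term 3 onward, concatenate the last term with the second-to-last: #·@@ = #@@, #@@·# = #@@#, …
So term 8 is #@@##@@#@@##@@##@@·#@@##@@#@@#.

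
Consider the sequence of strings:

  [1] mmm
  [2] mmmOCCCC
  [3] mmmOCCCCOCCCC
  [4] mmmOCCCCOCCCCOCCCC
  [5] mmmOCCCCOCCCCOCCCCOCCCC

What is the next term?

mmmOCCCCOCCCCOCCCCOCCCCOCCCC

Every step adds OCCCC to the end: s(k+1) = s(k)·OCCCC.
One more step from mmmOCCCCOCCCCOCCCCOCCCC gives the answer.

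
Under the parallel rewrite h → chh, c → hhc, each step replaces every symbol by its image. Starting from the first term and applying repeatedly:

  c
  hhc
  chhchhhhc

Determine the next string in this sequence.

Expanding chhchhhhc: c→hhc, h→chh, h→chh, c→hhc, h→chh, h→chh, h→chh, h→chh, c→hhc. Concatenated: hhc chh chh hhc chh chh chh chh hhc.

hhcchhchhhhcchhchhchhchhhhc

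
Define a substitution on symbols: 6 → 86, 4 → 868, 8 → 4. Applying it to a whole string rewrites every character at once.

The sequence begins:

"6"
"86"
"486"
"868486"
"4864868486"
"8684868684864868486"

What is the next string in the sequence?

Rewriting the 19 symbols of 8684868684864868486 one by one yields 4 86 4 868 4 86 4 86 4 868 4 86 868 4 86 4 868 4 86; concatenated:

486486848648648684868684864868486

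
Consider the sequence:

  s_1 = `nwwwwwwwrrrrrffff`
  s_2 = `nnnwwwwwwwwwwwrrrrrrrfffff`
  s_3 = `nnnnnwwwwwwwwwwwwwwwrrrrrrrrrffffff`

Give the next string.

nnnnnnnwwwwwwwwwwwwwwwwwwwrrrrrrrrrrrfffffff

Reading off run lengths: n runs 1, 3, 5; w runs 7, 11, 15; r runs 5, 7, 9; f runs 4, 5, 6 — each is linear in n (n = 1, 2, …).
At n = 4 the blocks have lengths 7, 19, 11, 7.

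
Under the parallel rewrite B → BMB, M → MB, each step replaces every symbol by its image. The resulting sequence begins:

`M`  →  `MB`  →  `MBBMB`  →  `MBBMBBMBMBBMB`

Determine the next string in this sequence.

MBBMBBMBMBBMBBMBMBBMBMBBMBBMBMBBMB

Replace each of the 13 characters of MBBMBBMBMBBMB in place — MB BMB BMB MB BMB BMB MB BMB MB BMB BMB MB BMB — and concatenate.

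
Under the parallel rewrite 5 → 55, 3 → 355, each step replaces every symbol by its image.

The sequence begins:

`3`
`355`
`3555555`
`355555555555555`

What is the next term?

Rewriting the 15 symbols of 355555555555555 one by one yields 355 55 55 55 55 55 55 55 55 55 55 55 55 55 55; concatenated:

3555555555555555555555555555555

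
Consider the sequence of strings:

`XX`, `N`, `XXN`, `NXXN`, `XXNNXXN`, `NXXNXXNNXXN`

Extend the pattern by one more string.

This is a Fibonacci-style word recurrence s(k) = s(k−2)·s(k−1): e.g. XX·N = XXN.
The next term joins XXNNXXN and NXXNXXNNXXN.

XXNNXXNNXXNXXNNXXN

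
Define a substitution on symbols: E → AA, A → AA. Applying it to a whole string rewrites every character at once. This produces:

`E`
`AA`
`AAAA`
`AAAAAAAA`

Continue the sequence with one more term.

Rewriting each symbol of AAAAAAAA: A→AA, A→AA, A→AA, A→AA, A→AA, A→AA, A→AA, A→AA, which concatenates to AA AA AA AA AA AA AA AA.

AAAAAAAAAAAAAAAA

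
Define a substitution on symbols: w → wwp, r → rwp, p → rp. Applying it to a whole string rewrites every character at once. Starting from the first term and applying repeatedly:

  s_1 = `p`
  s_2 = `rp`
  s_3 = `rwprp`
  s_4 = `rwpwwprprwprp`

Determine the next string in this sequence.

Rewriting the 13 symbols of rwpwwprprwprp one by one yields rwp wwp rp wwp wwp rp rwp rp rwp wwp rp rwp rp; concatenated:

rwpwwprpwwpwwprprwprprwpwwprprwprp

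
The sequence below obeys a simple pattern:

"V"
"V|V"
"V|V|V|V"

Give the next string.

s(k+1) = s(k)·|·s(k) — each term doubles the last with '|' between the halves.
Doubling V|V|V|V with '|' between the halves:

V|V|V|V|V|V|V|V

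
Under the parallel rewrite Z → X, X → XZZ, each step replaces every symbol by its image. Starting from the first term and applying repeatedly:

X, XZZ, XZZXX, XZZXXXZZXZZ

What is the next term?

Rewriting each symbol of XZZXXXZZXZZ: X→XZZ, Z→X, Z→X, X→XZZ, X→XZZ, X→XZZ, Z→X, Z→X, X→XZZ, Z→X, Z→X, which concatenates to XZZ X X XZZ XZZ XZZ X X XZZ X X.

XZZXXXZZXZZXZZXXXZZXX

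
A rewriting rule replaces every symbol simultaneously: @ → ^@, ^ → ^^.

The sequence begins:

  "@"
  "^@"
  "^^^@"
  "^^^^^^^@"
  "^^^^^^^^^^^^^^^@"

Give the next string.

Rewriting the 16 symbols of ^^^^^^^^^^^^^^^@ one by one yields ^^ ^^ ^^ ^^ ^^ ^^ ^^ ^^ ^^ ^^ ^^ ^^ ^^ ^^ ^^ ^@; concatenated:

^^^^^^^^^^^^^^^^^^^^^^^^^^^^^^^@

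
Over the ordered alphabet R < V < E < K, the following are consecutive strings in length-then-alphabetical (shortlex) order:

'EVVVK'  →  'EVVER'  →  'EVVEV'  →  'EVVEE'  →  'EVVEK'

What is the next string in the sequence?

Treat EVVEK as a base-4 numeral over the given alphabet and add one, carrying through any trailing K's.

EVVKR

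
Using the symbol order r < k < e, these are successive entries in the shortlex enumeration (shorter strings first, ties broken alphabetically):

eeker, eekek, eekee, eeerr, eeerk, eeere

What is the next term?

eeekr

Treat eeere as a base-3 numeral over the given alphabet and add one, carrying through any trailing e's.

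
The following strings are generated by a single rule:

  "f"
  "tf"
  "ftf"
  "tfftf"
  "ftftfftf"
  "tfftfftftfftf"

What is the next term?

ftftfftftfftfftftfftf

This is a Fibonacci-style word recurrence s(k) = s(k−2)·s(k−1): e.g. f·tf = ftf.
The next term joins ftftfftf and tfftfftftfftf.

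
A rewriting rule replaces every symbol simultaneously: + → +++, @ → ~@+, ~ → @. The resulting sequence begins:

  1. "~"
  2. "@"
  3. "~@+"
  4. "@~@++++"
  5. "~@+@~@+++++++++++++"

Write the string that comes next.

@~@++++~@+@~@++++++++++++++++++++++++++++++++++++++++

φ(~@+@~@+++++++++++++) expands symbol-by-symbol to @ ~@+ +++ ~@+ @ ~@+ +++ +++ +++ +++ +++ +++ +++ +++ +++ +++ +++ +++ +++; joining the 19 pieces gives the next term.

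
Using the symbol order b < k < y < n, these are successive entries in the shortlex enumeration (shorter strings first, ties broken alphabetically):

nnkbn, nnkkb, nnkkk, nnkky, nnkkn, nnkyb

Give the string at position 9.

Advancing 3 positions from nnkyb through nnkyb → nnkyk → nnkyy reaches term 9.

nnkyn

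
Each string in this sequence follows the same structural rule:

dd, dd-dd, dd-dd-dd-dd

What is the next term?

dd-dd-dd-dd-dd-dd-dd-dd

Every step duplicates the string with '-' between the halves.
One more doubling of dd-dd-dd-dd gives the answer.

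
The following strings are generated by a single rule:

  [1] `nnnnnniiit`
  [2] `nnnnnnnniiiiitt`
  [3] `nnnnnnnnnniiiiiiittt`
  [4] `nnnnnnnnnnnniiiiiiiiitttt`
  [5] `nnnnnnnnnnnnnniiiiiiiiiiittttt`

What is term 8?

Reading off run lengths: n runs 6, 8, 10, 12, 14; i runs 3, 5, 7, 9, 11; t runs 1, 2, 3, 4, 5 — each is linear in n, where the shown terms are n = 2, 3, 4, 5, 6.
At n = 9 the blocks have lengths 20, 17, 8.

nnnnnnnnnnnnnnnnnnnniiiiiiiiiiiiiiiiitttttttt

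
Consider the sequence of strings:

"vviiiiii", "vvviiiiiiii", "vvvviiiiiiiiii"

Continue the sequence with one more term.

Reading off run lengths: v runs 2, 3, 4; i runs 6, 8, 10 — each is linear in n, where the shown terms are n = 3, 4, 5.
Setting n = 6 gives 5, 12 characters in each block.

vvvvviiiiiiiiiiii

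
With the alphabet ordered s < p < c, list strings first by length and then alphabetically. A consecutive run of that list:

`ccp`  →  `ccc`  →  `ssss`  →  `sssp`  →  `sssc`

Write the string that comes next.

ssps

Find the rightmost character of sssc below c, bump it to the next letter, and reset everything to its right to s.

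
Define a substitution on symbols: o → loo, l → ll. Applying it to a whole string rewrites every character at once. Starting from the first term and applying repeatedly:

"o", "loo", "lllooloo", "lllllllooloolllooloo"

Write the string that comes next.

lllllllllllllllooloolllooloolllllllooloolllooloo

φ(lllllllooloolllooloo) expands symbol-by-symbol to ll ll ll ll ll ll ll loo loo ll loo loo ll ll ll loo loo ll loo loo; joining the 20 pieces gives the next term.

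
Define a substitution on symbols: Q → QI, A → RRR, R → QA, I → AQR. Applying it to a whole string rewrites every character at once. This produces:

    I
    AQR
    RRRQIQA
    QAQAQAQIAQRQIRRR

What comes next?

Applying the rule to each of the 16 symbols of QAQAQAQIAQRQIRRR gives the pieces QI RRR QI RRR QI RRR QI AQR RRR QI QA QI AQR QA QA QA, which concatenate to the answer.

QIRRRQIRRRQIRRRQIAQRRRRQIQAQIAQRQAQAQA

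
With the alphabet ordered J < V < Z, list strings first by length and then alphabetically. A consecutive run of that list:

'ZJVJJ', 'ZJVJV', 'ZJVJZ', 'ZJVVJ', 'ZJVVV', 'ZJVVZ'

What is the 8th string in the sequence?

Stepping forward 2 times from ZJVVZ: ZJVVZ → ZJVZJ, then the target.

ZJVZV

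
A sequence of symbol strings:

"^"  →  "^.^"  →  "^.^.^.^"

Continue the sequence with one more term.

^.^.^.^.^.^.^.^

Every step duplicates the string with '.' between the halves.
One more doubling of ^.^.^.^ gives the answer.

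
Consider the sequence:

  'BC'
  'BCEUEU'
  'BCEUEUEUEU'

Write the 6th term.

The strings grow by a fixed suffix EUEU each time.
From BCEUEUEUEU, 3 further steps: BCEUEUEUEU → BCEUEUEUEUEUEU → BCEUEUEUEUEUEUEUEU → (answer).

BCEUEUEUEUEUEUEUEUEUEU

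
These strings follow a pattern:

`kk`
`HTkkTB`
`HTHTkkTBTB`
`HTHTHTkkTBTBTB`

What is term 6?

s(k+1) = HT·s(k)·TB, so each term gains HT as a prefix and TB as a suffix.
From HTHTHTkkTBTBTB, 2 further steps: HTHTHTkkTBTBTB → HTHTHTHTkkTBTBTBTB → (answer).

HTHTHTHTHTkkTBTBTBTBTB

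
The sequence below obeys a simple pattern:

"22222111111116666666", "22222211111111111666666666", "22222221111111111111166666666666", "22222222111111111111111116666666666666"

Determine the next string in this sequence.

Each string has the form 2^{n+3} 1^{3n+2} 6^{2n+3}, where the shown terms are n = 2, 3, 4, 5.
Setting n = 6 gives 9, 20, 15 characters in each block.

22222222211111111111111111111666666666666666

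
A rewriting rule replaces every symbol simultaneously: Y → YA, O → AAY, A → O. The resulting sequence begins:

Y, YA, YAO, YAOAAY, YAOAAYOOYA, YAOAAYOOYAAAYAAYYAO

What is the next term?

Applying the rule to each of the 19 symbols of YAOAAYOOYAAAYAAYYAO gives the pieces YA O AAY O O YA AAY AAY YA O O O YA O O YA YA O AAY, which concatenate to the answer.

YAOAAYOOYAAAYAAYYAOOOYAOOYAYAOAAY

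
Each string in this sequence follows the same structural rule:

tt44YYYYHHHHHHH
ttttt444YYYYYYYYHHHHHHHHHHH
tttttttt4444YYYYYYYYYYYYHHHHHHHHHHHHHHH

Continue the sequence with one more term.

ttttttttttt44444YYYYYYYYYYYYYYYYHHHHHHHHHHHHHHHHHHH

Term n consists of 3n-1 t's, followed by n+1 4's, followed by 4n Y's, followed by 4n+3 H's (n = 1, 2, …).
Setting n = 4 gives 11, 5, 16, 19 characters in each block.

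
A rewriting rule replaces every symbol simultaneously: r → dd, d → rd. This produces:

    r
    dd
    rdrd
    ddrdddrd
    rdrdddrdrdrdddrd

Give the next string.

ddrdddrdrdrdddrdddrdddrdrdrdddrd

φ(rdrdddrdrdrdddrd) expands symbol-by-symbol to dd rd dd rd rd rd dd rd dd rd dd rd rd rd dd rd; joining the 16 pieces gives the next term.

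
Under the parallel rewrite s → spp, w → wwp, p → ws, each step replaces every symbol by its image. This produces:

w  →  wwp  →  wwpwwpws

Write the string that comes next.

wwpwwpwswwpwwpwswwpspp

Rewriting each symbol of wwpwwpws: w→wwp, w→wwp, p→ws, w→wwp, w→wwp, p→ws, w→wwp, s→spp, which concatenates to wwp wwp ws wwp wwp ws wwp spp.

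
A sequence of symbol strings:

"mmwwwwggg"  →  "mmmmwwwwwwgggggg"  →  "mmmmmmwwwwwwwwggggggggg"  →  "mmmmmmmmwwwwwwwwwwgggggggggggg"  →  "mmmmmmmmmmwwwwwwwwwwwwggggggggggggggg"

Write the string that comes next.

mmmmmmmmmmmmwwwwwwwwwwwwwwgggggggggggggggggg

The n-th term is 2n m's then 2n+2 w's then 3n g's (n = 1, 2, …).
Setting n = 6 gives 12, 14, 18 characters in each block.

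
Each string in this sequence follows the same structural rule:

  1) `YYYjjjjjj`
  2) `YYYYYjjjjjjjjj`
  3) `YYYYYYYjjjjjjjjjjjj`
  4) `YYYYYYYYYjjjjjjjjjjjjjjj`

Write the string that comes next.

YYYYYYYYYYYjjjjjjjjjjjjjjjjjj

Each string has the form Y^{2n-1} j^{3n}, where the shown terms are n = 2, 3, 4, 5.
Setting n = 6 gives 11, 18 characters in each block.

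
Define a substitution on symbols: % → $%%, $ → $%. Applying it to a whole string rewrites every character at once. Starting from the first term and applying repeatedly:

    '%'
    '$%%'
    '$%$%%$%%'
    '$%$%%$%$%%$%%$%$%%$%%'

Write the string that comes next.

$%$%%$%$%%$%%$%$%%$%$%%$%%$%$%%$%%$%$%%$%$%%$%%$%$%%$%%

Applying the rule to each of the 21 symbols of $%$%%$%$%%$%%$%$%%$%% gives the pieces $% $%% $% $%% $%% $% $%% $% $%% $%% $% $%% $%% $% $%% $% $%% $%% $% $%% $%%, which concatenate to the answer.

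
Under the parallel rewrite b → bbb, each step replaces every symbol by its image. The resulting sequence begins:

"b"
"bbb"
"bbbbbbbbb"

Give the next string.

Expanding bbbbbbbbb: b→bbb, b→bbb, b→bbb, b→bbb, b→bbb, b→bbb, b→bbb, b→bbb, b→bbb. Concatenated: bbb bbb bbb bbb bbb bbb bbb bbb bbb.

bbbbbbbbbbbbbbbbbbbbbbbbbbb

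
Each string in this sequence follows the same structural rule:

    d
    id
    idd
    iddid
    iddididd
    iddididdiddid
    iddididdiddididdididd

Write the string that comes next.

iddididdiddididdididdiddididdiddid

Each term (from the third on) is the previous term followed by the one before it: term 3 = id·d = idd.
So term 8 is iddididdiddididdididd·iddididdiddid.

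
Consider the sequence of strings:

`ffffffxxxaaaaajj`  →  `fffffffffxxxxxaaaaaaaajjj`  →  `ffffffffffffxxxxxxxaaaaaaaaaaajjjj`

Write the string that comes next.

The n-th term is 3n f's then 2n-1 x's then 3n-1 a's then n j's, where the shown terms are n = 2, 3, 4.
At n = 5 the blocks have lengths 15, 9, 14, 5.

fffffffffffffffxxxxxxxxxaaaaaaaaaaaaaajjjjj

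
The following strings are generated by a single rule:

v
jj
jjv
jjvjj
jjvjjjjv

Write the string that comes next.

jjvjjjjvjjvjj

From term 3 onward, concatenate the last term with the second-to-last: jj·v = jjv, jjv·jj = jjvjj, …
Continuing: jjvjjjjv · jjvjj gives term 6.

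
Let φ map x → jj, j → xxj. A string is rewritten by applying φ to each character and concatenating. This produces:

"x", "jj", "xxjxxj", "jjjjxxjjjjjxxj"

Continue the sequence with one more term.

xxjxxjxxjxxjjjjjxxjxxjxxjxxjxxjjjjjxxj

Applying the rule to each of the 14 symbols of jjjjxxjjjjjxxj gives the pieces xxj xxj xxj xxj jj jj xxj xxj xxj xxj xxj jj jj xxj, which concatenate to the answer.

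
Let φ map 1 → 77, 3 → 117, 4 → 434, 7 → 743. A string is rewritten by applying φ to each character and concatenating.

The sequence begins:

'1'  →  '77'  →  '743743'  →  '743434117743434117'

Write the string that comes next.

φ(743434117743434117) expands symbol-by-symbol to 743 434 117 434 117 434 77 77 743 743 434 117 434 117 434 77 77 743; joining the 18 pieces gives the next term.

74343411743411743477777437434341174341174347777743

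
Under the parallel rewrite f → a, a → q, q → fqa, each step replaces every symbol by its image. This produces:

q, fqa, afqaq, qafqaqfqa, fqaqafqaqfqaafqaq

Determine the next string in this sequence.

afqaqfqaqafqaqfqaafqaqqafqaqfqa

Applying the rule to each of the 17 symbols of fqaqafqaqfqaafqaq gives the pieces a fqa q fqa q a fqa q fqa a fqa q q a fqa q fqa, which concatenate to the answer.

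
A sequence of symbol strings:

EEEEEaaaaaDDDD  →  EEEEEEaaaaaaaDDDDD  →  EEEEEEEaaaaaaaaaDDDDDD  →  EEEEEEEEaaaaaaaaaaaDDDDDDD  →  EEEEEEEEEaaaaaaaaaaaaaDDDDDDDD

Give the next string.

Term n consists of n+3 E's, followed by 2n+1 a's, followed by n+2 D's, where the shown terms are n = 2, 3, 4, 5, 6.
Setting n = 7 gives 10, 15, 9 characters in each block.

EEEEEEEEEEaaaaaaaaaaaaaaaDDDDDDDDD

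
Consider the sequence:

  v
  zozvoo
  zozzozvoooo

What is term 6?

s(k+1) = zoz·s(k)·oo, so each term gains zoz as a prefix and oo as a suffix.
From zozzozvoooo, 3 further steps: zozzozvoooo → zozzozzozvoooooo → zozzozzozzozvoooooooo → (answer).

zozzozzozzozzozvoooooooooo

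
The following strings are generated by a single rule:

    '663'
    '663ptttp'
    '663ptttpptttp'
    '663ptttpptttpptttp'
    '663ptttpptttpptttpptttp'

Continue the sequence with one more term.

Every step adds ptttp to the end: s(k+1) = s(k)·ptttp.
Applying this once more to 663ptttpptttpptttpptttp:

663ptttpptttpptttpptttpptttp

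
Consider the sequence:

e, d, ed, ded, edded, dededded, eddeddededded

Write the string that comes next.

dededdededdeddededded

This is a Fibonacci-style word recurrence s(k) = s(k−2)·s(k−1): e.g. e·d = ed.
The next term joins dededded and eddeddededded.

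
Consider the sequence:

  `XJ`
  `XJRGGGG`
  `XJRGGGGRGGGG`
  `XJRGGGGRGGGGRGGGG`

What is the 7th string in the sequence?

XJRGGGGRGGGGRGGGGRGGGGRGGGGRGGGG

Every step adds RGGGG to the end: s(k+1) = s(k)·RGGGG.
From XJRGGGGRGGGGRGGGG, 3 further steps: XJRGGGGRGGGGRGGGG → XJRGGGGRGGGGRGGGGRGGGG → XJRGGGGRGGGGRGGGGRGGGGRGGGG → (answer).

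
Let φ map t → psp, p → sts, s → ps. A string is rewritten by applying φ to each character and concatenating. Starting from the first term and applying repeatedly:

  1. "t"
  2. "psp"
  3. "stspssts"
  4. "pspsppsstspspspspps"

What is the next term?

Rewriting the 19 symbols of pspsppsstspspspspps one by one yields sts ps sts ps sts sts ps ps psp ps sts ps sts ps sts ps sts sts ps; concatenated:

stspsstspsstsstspspspsppsstspsstspsstspsstsstsps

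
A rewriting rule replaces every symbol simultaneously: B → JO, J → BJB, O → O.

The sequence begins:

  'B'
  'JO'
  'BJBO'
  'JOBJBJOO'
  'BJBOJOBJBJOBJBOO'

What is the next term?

φ(BJBOJOBJBJOBJBOO) expands symbol-by-symbol to JO BJB JO O BJB O JO BJB JO BJB O JO BJB JO O O; joining the 16 pieces gives the next term.

JOBJBJOOBJBOJOBJBJOBJBOJOBJBJOOO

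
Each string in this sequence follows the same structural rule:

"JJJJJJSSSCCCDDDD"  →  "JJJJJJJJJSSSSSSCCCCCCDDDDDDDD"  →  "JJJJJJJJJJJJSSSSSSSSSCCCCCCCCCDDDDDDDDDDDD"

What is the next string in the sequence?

JJJJJJJJJJJJJJJSSSSSSSSSSSSCCCCCCCCCCCCDDDDDDDDDDDDDDDD

Reading off run lengths: J runs 6, 9, 12; S runs 3, 6, 9; C runs 3, 6, 9; D runs 4, 8, 12 — each is linear in n (n = 1, 2, …).
For the next term, n = 4, so the run lengths are 15, 12, 12, 16.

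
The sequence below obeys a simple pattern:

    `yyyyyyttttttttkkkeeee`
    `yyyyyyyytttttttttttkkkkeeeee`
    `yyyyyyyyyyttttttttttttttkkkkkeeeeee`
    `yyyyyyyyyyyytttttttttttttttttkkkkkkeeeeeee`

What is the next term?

Reading off run lengths: y runs 6, 8, 10, 12; t runs 8, 11, 14, 17; k runs 3, 4, 5, 6; e runs 4, 5, 6, 7 — each is linear in n, where the shown terms are n = 3, 4, 5, 6.
Setting n = 7 gives 14, 20, 7, 8 characters in each block.

yyyyyyyyyyyyyyttttttttttttttttttttkkkkkkkeeeeeeee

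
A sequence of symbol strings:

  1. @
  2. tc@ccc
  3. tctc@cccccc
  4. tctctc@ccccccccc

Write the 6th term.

s(k+1) = tc·s(k)·ccc, so each term gains tc as a prefix and ccc as a suffix.
From tctctc@ccccccccc, 2 further steps: tctctc@ccccccccc → tctctctc@cccccccccccc → (answer).

tctctctctc@ccccccccccccccc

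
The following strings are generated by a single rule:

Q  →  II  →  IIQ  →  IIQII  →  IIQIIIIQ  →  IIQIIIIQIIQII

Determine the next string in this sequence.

IIQIIIIQIIQIIIIQIIIIQ

From term 3 onward, concatenate the last term with the second-to-last: II·Q = IIQ, IIQ·II = IIQII, …
Continuing: IIQIIIIQIIQII · IIQIIIIQ gives term 7.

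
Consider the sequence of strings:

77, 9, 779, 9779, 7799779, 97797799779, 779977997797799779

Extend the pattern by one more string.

97797799779779977997797799779

Each term (from the third on) is the two preceding terms concatenated in order: term 3 = 77·9 = 779.
Continuing: 97797799779 · 779977997797799779 gives term 8.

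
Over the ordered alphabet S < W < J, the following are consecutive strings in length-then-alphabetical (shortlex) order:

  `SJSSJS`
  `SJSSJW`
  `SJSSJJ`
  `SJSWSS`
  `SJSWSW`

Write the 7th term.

Stepping forward 2 times from SJSWSW: SJSWSW → SJSWSJ, then the target.

SJSWWS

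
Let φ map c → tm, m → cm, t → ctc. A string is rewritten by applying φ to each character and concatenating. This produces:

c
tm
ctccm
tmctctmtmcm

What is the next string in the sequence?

ctccmtmctctmctccmctccmtmcm

Apply φ to tmctctmtmcm symbol by symbol: t→ctc, m→cm, c→tm, t→ctc, c→tm, t→ctc, m→cm, t→ctc, m→cm, c→tm, m→cm; joined: ctc cm tm ctc tm ctc cm ctc cm tm cm.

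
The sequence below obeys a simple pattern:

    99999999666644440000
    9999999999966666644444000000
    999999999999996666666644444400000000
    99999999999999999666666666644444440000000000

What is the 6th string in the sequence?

The n-th term is 3n+2 9's then 2n 6's then n+2 4's then 2n 0's, where the shown terms are n = 2, 3, 4, 5.
Setting n = 7 gives 23, 14, 9, 14 characters in each block.

999999999999999999999996666666666666644444444400000000000000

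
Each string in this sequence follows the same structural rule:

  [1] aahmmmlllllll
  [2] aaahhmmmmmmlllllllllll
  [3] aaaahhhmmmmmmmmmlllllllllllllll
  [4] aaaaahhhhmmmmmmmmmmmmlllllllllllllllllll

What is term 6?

aaaaaaahhhhhhmmmmmmmmmmmmmmmmmmlllllllllllllllllllllllllll

Reading off run lengths: a runs 2, 3, 4, 5; h runs 1, 2, 3, 4; m runs 3, 6, 9, 12; l runs 7, 11, 15, 19 — each is linear in n (n = 1, 2, …).
At n = 6 the blocks have lengths 7, 6, 18, 27.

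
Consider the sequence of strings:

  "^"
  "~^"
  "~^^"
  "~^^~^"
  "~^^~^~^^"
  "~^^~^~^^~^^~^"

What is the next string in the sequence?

This is a Fibonacci-style word recurrence s(k) = s(k−1)·s(k−2): e.g. ~^·^ = ~^^.
The next term joins ~^^~^~^^~^^~^ and ~^^~^~^^.

~^^~^~^^~^^~^~^^~^~^^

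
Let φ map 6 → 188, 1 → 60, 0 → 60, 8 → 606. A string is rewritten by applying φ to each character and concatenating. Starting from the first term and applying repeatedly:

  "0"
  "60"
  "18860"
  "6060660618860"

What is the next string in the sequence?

1886018860188188601886060660618860

Replace each of the 13 characters of 6060660618860 in place — 188 60 188 60 188 188 60 188 60 606 606 188 60 — and concatenate.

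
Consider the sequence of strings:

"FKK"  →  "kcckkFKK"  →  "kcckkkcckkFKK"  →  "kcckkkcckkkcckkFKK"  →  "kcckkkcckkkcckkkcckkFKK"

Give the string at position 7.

kcckkkcckkkcckkkcckkkcckkkcckkFKK

Every step adds kcckk at the front: s(k+1) = kcckk·s(k).
From kcckkkcckkkcckkkcckkFKK, 2 further steps: kcckkkcckkkcckkkcckkFKK → kcckkkcckkkcckkkcckkkcckkFKK → (answer).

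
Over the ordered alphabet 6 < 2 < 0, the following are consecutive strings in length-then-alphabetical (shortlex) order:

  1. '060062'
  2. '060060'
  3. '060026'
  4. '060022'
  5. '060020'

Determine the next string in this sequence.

Treat 060020 as a base-3 numeral over the given alphabet and add one, carrying through any trailing 0's.

060006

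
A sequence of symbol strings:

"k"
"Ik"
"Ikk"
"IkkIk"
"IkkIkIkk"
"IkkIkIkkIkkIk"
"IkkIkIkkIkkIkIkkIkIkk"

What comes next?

IkkIkIkkIkkIkIkkIkIkkIkkIkIkkIkkIk

From term 3 onward, concatenate the last term with the second-to-last: Ik·k = Ikk, Ikk·Ik = IkkIk, …
So term 8 is IkkIkIkkIkkIkIkkIkIkk·IkkIkIkkIkkIk.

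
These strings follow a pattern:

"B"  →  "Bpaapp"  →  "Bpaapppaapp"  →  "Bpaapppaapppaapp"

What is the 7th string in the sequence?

Bpaapppaapppaapppaapppaapppaapp

Every step adds paapp to the end: s(k+1) = s(k)·paapp.
From Bpaapppaapppaapp, 3 further steps: Bpaapppaapppaapp → Bpaapppaapppaapppaapp → Bpaapppaapppaapppaapppaapp → (answer).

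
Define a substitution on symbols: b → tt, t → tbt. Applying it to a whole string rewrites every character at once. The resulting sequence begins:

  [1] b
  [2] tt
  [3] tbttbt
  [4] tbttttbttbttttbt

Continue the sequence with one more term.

Rewriting the 16 symbols of tbttttbttbttttbt one by one yields tbt tt tbt tbt tbt tbt tt tbt tbt tt tbt tbt tbt tbt tt tbt; concatenated:

tbttttbttbttbttbttttbttbttttbttbttbttbttttbt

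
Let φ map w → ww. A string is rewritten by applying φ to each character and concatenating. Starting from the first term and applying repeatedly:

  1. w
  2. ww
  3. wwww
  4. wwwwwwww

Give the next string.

Apply φ to wwwwwwww symbol by symbol: w→ww, w→ww, w→ww, w→ww, w→ww, w→ww, w→ww, w→ww; joined: ww ww ww ww ww ww ww ww.

wwwwwwwwwwwwwwww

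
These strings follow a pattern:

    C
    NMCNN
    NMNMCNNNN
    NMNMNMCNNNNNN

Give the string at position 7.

s(k+1) = NM·s(k)·NN, so each term gains NM as a prefix and NN as a suffix.
From NMNMNMCNNNNNN, 3 further steps: NMNMNMCNNNNNN → NMNMNMNMCNNNNNNNN → NMNMNMNMNMCNNNNNNNNNN → (answer).

NMNMNMNMNMNMCNNNNNNNNNNNN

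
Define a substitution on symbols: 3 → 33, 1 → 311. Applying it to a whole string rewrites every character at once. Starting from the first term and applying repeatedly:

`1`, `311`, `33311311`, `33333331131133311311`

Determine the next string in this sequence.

333333333333333113113331131133333331131133311311

Replace each of the 20 characters of 33333331131133311311 in place — 33 33 33 33 33 33 33 311 311 33 311 311 33 33 33 311 311 33 311 311 — and concatenate.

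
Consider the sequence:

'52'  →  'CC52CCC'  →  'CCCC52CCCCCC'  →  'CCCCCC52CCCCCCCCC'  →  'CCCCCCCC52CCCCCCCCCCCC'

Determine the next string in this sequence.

s(k+1) = CC·s(k)·CCC, so each term gains CC as a prefix and CCC as a suffix.
One more step from CCCCCCCC52CCCCCCCCCCCC gives the answer.

CCCCCCCCCC52CCCCCCCCCCCCCCC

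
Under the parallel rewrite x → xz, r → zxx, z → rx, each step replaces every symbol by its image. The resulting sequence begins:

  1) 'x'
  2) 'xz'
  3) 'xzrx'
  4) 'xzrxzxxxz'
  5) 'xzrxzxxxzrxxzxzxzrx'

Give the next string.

Applying the rule to each of the 19 symbols of xzrxzxxxzrxxzxzxzrx gives the pieces xz rx zxx xz rx xz xz xz rx zxx xz xz rx xz rx xz rx zxx xz, which concatenate to the answer.

xzrxzxxxzrxxzxzxzrxzxxxzxzrxxzrxxzrxzxxxz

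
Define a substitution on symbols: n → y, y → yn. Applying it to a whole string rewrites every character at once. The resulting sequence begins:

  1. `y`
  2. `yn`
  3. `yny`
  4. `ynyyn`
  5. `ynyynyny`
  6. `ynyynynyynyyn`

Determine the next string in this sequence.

Rewriting the 13 symbols of ynyynynyynyyn one by one yields yn y yn yn y yn y yn yn y yn yn y; concatenated:

ynyynynyynyynynyynyny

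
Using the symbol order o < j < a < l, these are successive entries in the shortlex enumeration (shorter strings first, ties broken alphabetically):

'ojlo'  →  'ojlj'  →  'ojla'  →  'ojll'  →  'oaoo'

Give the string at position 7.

Advancing 2 positions from oaoo through oaoo → oaoj reaches term 7.

oaoa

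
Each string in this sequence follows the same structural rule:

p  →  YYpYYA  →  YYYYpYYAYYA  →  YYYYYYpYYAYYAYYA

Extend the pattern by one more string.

Each term wraps the previous one in YY on the left and YYA on the right.
So the next term is YY·YYYYYYpYYAYYAYYA·YYA.

YYYYYYYYpYYAYYAYYAYYA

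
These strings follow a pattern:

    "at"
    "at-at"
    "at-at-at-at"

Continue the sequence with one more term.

Each string is two copies of the previous one joined by '-'.
Doubling at-at-at-at with '-' between the halves:

at-at-at-at-at-at-at-at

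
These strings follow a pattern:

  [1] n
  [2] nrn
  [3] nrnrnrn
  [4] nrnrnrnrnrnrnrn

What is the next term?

s(k+1) = s(k)·r·s(k) — each term doubles the last with 'r' between the halves.
One more doubling of nrnrnrnrnrnrnrn gives the answer.

nrnrnrnrnrnrnrnrnrnrnrnrnrnrnrn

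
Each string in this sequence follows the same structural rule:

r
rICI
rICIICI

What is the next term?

Each term is the previous one with ICI appended.
So the next term is rICIICI·ICI.

rICIICIICI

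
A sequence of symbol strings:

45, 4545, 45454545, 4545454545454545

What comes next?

Every step duplicates the string.
So the next term is two copies of 4545454545454545.

45454545454545454545454545454545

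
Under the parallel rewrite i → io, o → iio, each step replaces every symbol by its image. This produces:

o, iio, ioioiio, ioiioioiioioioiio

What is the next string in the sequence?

Replace each of the 17 characters of ioiioioiioioioiio in place — io iio io io iio io iio io io iio io iio io iio io io iio — and concatenate.

ioiioioioiioioiioioioiioioiioioiioioioiio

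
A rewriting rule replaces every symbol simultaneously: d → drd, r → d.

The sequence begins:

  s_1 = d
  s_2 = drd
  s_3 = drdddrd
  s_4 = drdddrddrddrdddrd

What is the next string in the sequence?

drdddrddrddrdddrddrdddrddrdddrddrddrdddrd

Applying the rule to each of the 17 symbols of drdddrddrddrdddrd gives the pieces drd d drd drd drd d drd drd d drd drd d drd drd drd d drd, which concatenate to the answer.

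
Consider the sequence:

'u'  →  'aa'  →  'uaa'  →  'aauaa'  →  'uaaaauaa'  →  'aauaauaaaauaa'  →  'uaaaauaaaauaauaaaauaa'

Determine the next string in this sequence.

Each term (from the third on) is the two preceding terms concatenated in order: term 3 = u·aa = uaa.
The next term joins aauaauaaaauaa and uaaaauaaaauaauaaaauaa.

aauaauaaaauaauaaaauaaaauaauaaaauaa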